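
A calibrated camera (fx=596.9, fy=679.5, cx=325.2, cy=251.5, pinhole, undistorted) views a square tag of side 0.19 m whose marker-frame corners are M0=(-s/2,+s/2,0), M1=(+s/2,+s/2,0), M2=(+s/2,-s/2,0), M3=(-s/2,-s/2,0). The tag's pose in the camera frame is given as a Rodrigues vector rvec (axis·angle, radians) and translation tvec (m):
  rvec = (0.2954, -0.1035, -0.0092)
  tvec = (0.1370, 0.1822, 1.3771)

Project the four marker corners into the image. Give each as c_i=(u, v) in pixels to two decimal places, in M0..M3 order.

Intrinsics K: fx=596.9, fy=679.5, cx=325.2, cy=251.5
Marker side s = 0.19 m; corners in marker frame (Z=0):
  M0 = (-0.0950, +0.0950, 0)
  M1 = (+0.0950, +0.0950, 0)
  M2 = (+0.0950, -0.0950, 0)
  M3 = (-0.0950, -0.0950, 0)
rvec = (0.2954, -0.1035, -0.0092), |rvec| = θ = 0.31314 rad = 17.942°
Rodrigues: sinθ=0.30805, 1−cosθ=0.04863; R = I + sinθ·[k]× + (1−cosθ)·[k]×²:
    [+0.99465 -0.00611 -0.10316]
    [-0.02421 +0.95668 -0.29012]
    [+0.10047 +0.29107 +0.95141]
t = (0.1370, 0.1822, 1.3771) m
M0: Pc = R·M0+t = (+0.04193, +0.27539, +1.39521); u = 596.9·(+0.04193)/1.39521 + 325.2 = 343.1377, v = 679.5·(+0.27539)/1.39521 + 251.5 = 385.6193
M1: Pc = R·M1+t = (+0.23091, +0.27078, +1.41430); u = 596.9·(+0.23091)/1.41430 + 325.2 = 422.6553, v = 679.5·(+0.27078)/1.41430 + 251.5 = 381.5988
M2: Pc = R·M2+t = (+0.23207, +0.08901, +1.35899); u = 596.9·(+0.23207)/1.35899 + 325.2 = 427.1312, v = 679.5·(+0.08901)/1.35899 + 251.5 = 296.0077
M3: Pc = R·M3+t = (+0.04309, +0.09362, +1.33990); u = 596.9·(+0.04309)/1.33990 + 325.2 = 344.3954, v = 679.5·(+0.09362)/1.33990 + 251.5 = 298.9748

c0=(343.14, 385.62) c1=(422.66, 381.60) c2=(427.13, 296.01) c3=(344.40, 298.97)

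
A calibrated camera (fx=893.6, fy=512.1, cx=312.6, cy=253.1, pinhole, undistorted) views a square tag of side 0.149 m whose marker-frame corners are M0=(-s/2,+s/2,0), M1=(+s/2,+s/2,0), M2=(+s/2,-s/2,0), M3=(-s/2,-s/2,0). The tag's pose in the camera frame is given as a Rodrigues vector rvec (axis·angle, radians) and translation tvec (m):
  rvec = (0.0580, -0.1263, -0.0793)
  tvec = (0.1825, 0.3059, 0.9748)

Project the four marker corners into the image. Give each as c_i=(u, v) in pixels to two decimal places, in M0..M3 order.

c0=(417.99, 456.93) c1=(549.21, 446.76) c2=(541.23, 371.07) c3=(408.58, 379.89)

Intrinsics K: fx=893.6, fy=512.1, cx=312.6, cy=253.1
Marker side s = 0.149 m; corners in marker frame (Z=0):
  M0 = (-0.0745, +0.0745, 0)
  M1 = (+0.0745, +0.0745, 0)
  M2 = (+0.0745, -0.0745, 0)
  M3 = (-0.0745, -0.0745, 0)
rvec = (0.0580, -0.1263, -0.0793), |rvec| = θ = 0.16001 rad = 9.168°
Rodrigues: sinθ=0.15933, 1−cosθ=0.01277; R = I + sinθ·[k]× + (1−cosθ)·[k]×²:
    [+0.98890 +0.07531 -0.12806]
    [-0.08262 +0.99518 -0.05276]
    [+0.12347 +0.06275 +0.99036]
t = (0.1825, 0.3059, 0.9748) m
M0: Pc = R·M0+t = (+0.11444, +0.38620, +0.97028); u = 893.6·(+0.11444)/0.97028 + 312.6 = 417.9936, v = 512.1·(+0.38620)/0.97028 + 253.1 = 456.9296
M1: Pc = R·M1+t = (+0.26178, +0.37389, +0.98867); u = 893.6·(+0.26178)/0.98867 + 312.6 = 549.2100, v = 512.1·(+0.37389)/0.98867 + 253.1 = 446.7607
M2: Pc = R·M2+t = (+0.25056, +0.22560, +0.97932); u = 893.6·(+0.25056)/0.97932 + 312.6 = 541.2303, v = 512.1·(+0.22560)/0.97932 + 253.1 = 371.0710
M3: Pc = R·M3+t = (+0.10322, +0.23791, +0.96093); u = 893.6·(+0.10322)/0.96093 + 312.6 = 408.5845, v = 512.1·(+0.23791)/0.96093 + 253.1 = 379.8897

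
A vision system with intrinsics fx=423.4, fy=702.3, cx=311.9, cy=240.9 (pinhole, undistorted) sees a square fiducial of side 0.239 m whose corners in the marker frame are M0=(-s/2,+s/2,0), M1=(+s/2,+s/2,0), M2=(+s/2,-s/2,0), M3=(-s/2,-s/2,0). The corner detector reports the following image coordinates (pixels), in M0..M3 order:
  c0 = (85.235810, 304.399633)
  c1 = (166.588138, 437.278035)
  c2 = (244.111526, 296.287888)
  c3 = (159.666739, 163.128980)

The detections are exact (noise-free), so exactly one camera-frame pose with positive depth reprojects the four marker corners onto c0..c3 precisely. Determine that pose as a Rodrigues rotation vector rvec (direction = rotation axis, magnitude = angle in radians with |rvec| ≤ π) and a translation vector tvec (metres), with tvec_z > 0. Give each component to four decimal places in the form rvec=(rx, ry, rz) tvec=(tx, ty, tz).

rvec=(0.0484, 0.0899, 0.7462) tvec=(-0.3038, 0.0733, 0.8646)

Intrinsics K: fx=423.4, fy=702.3, cx=311.9, cy=240.9
Marker side s = 0.239 m; corners in marker frame (Z=0):
  M0 = (-0.1195, +0.1195, 0)
  M1 = (+0.1195, +0.1195, 0)
  M2 = (+0.1195, -0.1195, 0)
  M3 = (-0.1195, -0.1195, 0)
Detected image corners:
  c0 = (85.235810, 304.399633) px
  c1 = (166.588138, 437.278035) px
  c2 = (244.111526, 296.287888) px
  c3 = (159.666739, 163.128980) px
Planar DLT: solve 8×8 A·h = b for H (H[2,2]=1):
  H  [+334.58254 -303.44258 +163.13297]
  H  [+534.19629 +616.88298 +300.42242]
  H  [-0.07447 +0.08783 +1.00000]
B = K⁻¹H; ‖b₁‖=1.156632, ‖b₂‖=1.156632; λ = 2/(‖b₁‖+‖b₂‖) = 0.864579, sign → tz>0 ⇒ λ=+0.864579
r₁ = λ·B[:,0] = (+0.73064,+0.67972,-0.06438); r₂ = λ·B[:,1] = (-0.67557,+0.73338,+0.07594)
r₃ = r₁×r₂ = (+0.09883,-0.01199,+0.99503); SVD([r₁ r₂ r₃]) → R = UVᵀ:
  R  [+0.73064 -0.67557 +0.09883]
  R  [+0.67972 +0.73338 -0.01199]
  R  [-0.06438 +0.07594 +0.99503]
t = (-0.30378, +0.07328, +0.86458) m
tr R = 2.459052; θ = arccos((tr R − 1)/2) = 0.753168 rad = 43.153°
axis k = ((R−Rᵀ)₃₂, (R−Rᵀ)₁₃, (R−Rᵀ)₂₁) / (2 sinθ) = (+0.064279, +0.119320, +0.990773)
rvec = θ·k = (+0.048413, +0.089868, +0.746218)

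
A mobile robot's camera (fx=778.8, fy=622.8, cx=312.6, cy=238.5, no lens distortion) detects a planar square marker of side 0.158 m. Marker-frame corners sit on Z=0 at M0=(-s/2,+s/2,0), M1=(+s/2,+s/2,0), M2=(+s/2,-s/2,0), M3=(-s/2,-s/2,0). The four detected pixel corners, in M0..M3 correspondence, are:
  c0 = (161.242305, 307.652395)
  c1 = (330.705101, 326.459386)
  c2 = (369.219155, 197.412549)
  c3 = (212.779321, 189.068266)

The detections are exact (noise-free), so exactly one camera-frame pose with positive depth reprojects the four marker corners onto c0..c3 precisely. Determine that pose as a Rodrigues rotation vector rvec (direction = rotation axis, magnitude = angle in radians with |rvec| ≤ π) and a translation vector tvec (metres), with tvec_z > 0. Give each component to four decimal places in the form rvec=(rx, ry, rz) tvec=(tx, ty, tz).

rvec=(-0.4980, 0.3025, 0.1691) tvec=(-0.0412, 0.0149, 0.6987)

Intrinsics K: fx=778.8, fy=622.8, cx=312.6, cy=238.5
Marker side s = 0.158 m; corners in marker frame (Z=0):
  M0 = (-0.0790, +0.0790, 0)
  M1 = (+0.0790, +0.0790, 0)
  M2 = (+0.0790, -0.0790, 0)
  M3 = (-0.0790, -0.0790, 0)
Detected image corners:
  c0 = (161.242305, 307.652395) px
  c1 = (330.705101, 326.459386) px
  c2 = (369.219155, 197.412549) px
  c3 = (212.779321, 189.068266) px
Planar DLT: solve 8×8 A·h = b for H (H[2,2]=1):
  H  [+904.35348 -456.80860 +266.61997]
  H  [-34.45025 +620.56479 +251.79609]
  H  [-0.46527 -0.63438 +1.00000]
B = K⁻¹H; ‖b₁‖=1.431288, ‖b₂‖=1.431288; λ = 2/(‖b₁‖+‖b₂‖) = 0.698671, sign → tz>0 ⇒ λ=+0.698671
r₁ = λ·B[:,0] = (+0.94179,+0.08584,-0.32507); r₂ = λ·B[:,1] = (-0.23191,+0.86589,-0.44322)
r₃ = r₁×r₂ = (+0.24343,+0.49281,+0.83539); SVD([r₁ r₂ r₃]) → R = UVᵀ:
  R  [+0.94179 -0.23191 +0.24343]
  R  [+0.08584 +0.86589 +0.49281]
  R  [-0.32507 -0.44322 +0.83539]
t = (-0.04125, +0.01492, +0.69867) m
tr R = 2.643075; θ = arccos((tr R − 1)/2) = 0.606694 rad = 34.761°
axis k = ((R−Rᵀ)₃₂, (R−Rᵀ)₁₃, (R−Rᵀ)₂₁) / (2 sinθ) = (-0.820855, +0.498551, +0.278647)
rvec = θ·k = (-0.498008, +0.302468, +0.169053)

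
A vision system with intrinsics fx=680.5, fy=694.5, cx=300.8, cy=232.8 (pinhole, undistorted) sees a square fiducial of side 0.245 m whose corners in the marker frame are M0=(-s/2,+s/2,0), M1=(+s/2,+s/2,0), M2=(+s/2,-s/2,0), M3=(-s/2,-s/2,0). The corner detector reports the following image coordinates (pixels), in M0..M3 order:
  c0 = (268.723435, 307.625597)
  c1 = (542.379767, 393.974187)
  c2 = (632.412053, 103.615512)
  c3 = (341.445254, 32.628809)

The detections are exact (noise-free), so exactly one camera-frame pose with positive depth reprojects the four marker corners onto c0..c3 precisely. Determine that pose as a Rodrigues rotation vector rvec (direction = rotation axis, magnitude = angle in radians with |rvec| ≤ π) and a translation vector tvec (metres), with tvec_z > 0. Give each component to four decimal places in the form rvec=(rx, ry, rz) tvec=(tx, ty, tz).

rvec=(0.0786, 0.1703, 0.2725) tvec=(0.1194, -0.0181, 0.5805)

Intrinsics K: fx=680.5, fy=694.5, cx=300.8, cy=232.8
Marker side s = 0.245 m; corners in marker frame (Z=0):
  M0 = (-0.1225, +0.1225, 0)
  M1 = (+0.1225, +0.1225, 0)
  M2 = (+0.1225, -0.1225, 0)
  M3 = (-0.1225, -0.1225, 0)
Detected image corners:
  c0 = (268.723435, 307.625597) px
  c1 = (542.379767, 393.974187) px
  c2 = (632.412053, 103.615512) px
  c3 = (341.445254, 32.628809) px
Planar DLT: solve 8×8 A·h = b for H (H[2,2]=1):
  H  [+1031.14199 -254.00836 +440.71476]
  H  [+265.23855 +1188.88189 +211.14756]
  H  [-0.26982 +0.17250 +1.00000]
B = K⁻¹H; ‖b₁‖=1.722683, ‖b₂‖=1.722683; λ = 2/(‖b₁‖+‖b₂‖) = 0.580490, sign → tz>0 ⇒ λ=+0.580490
r₁ = λ·B[:,0] = (+0.94883,+0.27420,-0.15663); r₂ = λ·B[:,1] = (-0.26094,+0.96015,+0.10013)
r₃ = r₁×r₂ = (+0.17784,-0.05414,+0.98257); SVD([r₁ r₂ r₃]) → R = UVᵀ:
  R  [+0.94883 -0.26094 +0.17784]
  R  [+0.27420 +0.96015 -0.05414]
  R  [-0.15663 +0.10013 +0.98257]
t = (+0.11935, -0.01810, +0.58049) m
tr R = 2.891549; θ = arccos((tr R − 1)/2) = 0.330825 rad = 18.955°
axis k = ((R−Rᵀ)₃₂, (R−Rᵀ)₁₃, (R−Rᵀ)₂₁) / (2 sinθ) = (+0.237471, +0.514845, +0.823737)
rvec = θ·k = (+0.078561, +0.170324, +0.272513)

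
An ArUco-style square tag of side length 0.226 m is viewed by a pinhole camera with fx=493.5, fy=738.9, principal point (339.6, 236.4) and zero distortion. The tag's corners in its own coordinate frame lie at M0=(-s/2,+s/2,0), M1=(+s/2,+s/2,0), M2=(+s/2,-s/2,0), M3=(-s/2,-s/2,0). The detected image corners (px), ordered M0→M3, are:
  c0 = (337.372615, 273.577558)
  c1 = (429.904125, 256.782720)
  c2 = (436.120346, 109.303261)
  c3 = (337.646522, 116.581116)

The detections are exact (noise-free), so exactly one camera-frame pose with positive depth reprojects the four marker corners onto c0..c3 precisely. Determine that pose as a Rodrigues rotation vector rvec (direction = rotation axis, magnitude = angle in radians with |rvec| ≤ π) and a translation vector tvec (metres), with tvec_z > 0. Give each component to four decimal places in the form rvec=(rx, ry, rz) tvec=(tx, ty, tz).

Intrinsics K: fx=493.5, fy=738.9, cx=339.6, cy=236.4
Marker side s = 0.226 m; corners in marker frame (Z=0):
  M0 = (-0.1130, +0.1130, 0)
  M1 = (+0.1130, +0.1130, 0)
  M2 = (+0.1130, -0.1130, 0)
  M3 = (-0.1130, -0.1130, 0)
Detected image corners:
  c0 = (337.372615, 273.577558) px
  c1 = (429.904125, 256.782720) px
  c2 = (436.120346, 109.303261) px
  c3 = (337.646522, 116.581116) px
Planar DLT: solve 8×8 A·h = b for H (H[2,2]=1):
  H  [+537.41681 +95.18188 +386.82291]
  H  [+2.62611 +726.88097 +191.31326]
  H  [+0.29918 +0.28548 +1.00000]
B = K⁻¹H; ‖b₁‖=0.936956, ‖b₂‖=0.936956; λ = 2/(‖b₁‖+‖b₂‖) = 1.067285, sign → tz>0 ⇒ λ=+1.067285
r₁ = λ·B[:,0] = (+0.94253,-0.09837,+0.31931); r₂ = λ·B[:,1] = (-0.00382,+0.95244,+0.30469)
r₃ = r₁×r₂ = (-0.33410,-0.28840,+0.89733); SVD([r₁ r₂ r₃]) → R = UVᵀ:
  R  [+0.94253 -0.00382 -0.33410]
  R  [-0.09837 +0.95244 -0.28840]
  R  [+0.31931 +0.30469 +0.89733]
t = (+0.10213, -0.06512, +1.06729) m
tr R = 2.792306; θ = arccos((tr R − 1)/2) = 0.459774 rad = 26.343°
axis k = ((R−Rᵀ)₃₂, (R−Rᵀ)₁₃, (R−Rᵀ)₂₁) / (2 sinθ) = (+0.668280, -0.736243, -0.106528)
rvec = θ·k = (+0.307257, -0.338505, -0.048979)

rvec=(0.3073, -0.3385, -0.0490) tvec=(0.1021, -0.0651, 1.0673)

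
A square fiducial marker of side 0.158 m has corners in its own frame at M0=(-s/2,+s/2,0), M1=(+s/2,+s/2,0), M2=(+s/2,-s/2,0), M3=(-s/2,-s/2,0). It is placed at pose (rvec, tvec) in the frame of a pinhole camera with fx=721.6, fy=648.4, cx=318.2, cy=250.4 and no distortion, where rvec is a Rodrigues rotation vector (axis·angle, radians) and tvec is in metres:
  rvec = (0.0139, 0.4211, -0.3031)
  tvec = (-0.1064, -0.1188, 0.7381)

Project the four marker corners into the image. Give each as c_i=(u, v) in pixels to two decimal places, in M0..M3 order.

c0=(175.14, 232.88) c1=(303.11, 189.45) c2=(256.30, 52.32) c3=(133.48, 106.65)

Intrinsics K: fx=721.6, fy=648.4, cx=318.2, cy=250.4
Marker side s = 0.158 m; corners in marker frame (Z=0):
  M0 = (-0.0790, +0.0790, 0)
  M1 = (+0.0790, +0.0790, 0)
  M2 = (+0.0790, -0.0790, 0)
  M3 = (-0.0790, -0.0790, 0)
rvec = (0.0139, 0.4211, -0.3031), |rvec| = θ = 0.51903 rad = 29.738°
Rodrigues: sinθ=0.49603, 1−cosθ=0.13170; R = I + sinθ·[k]× + (1−cosθ)·[k]×²:
    [+0.86840 +0.29254 +0.40039]
    [-0.28681 +0.95499 -0.07568]
    [-0.40451 -0.04911 +0.91322]
t = (-0.1064, -0.1188, 0.7381) m
M0: Pc = R·M0+t = (-0.15189, -0.02070, +0.76618); u = 721.6·(-0.15189)/0.76618 + 318.2 = 175.1440, v = 648.4·(-0.02070)/0.76618 + 250.4 = 232.8842
M1: Pc = R·M1+t = (-0.01469, -0.06601, +0.70226); u = 721.6·(-0.01469)/0.70226 + 318.2 = 303.1093, v = 648.4·(-0.06601)/0.70226 + 250.4 = 189.4496
M2: Pc = R·M2+t = (-0.06091, -0.21690, +0.71002); u = 721.6·(-0.06091)/0.71002 + 318.2 = 256.3001, v = 648.4·(-0.21690)/0.71002 + 250.4 = 52.3227
M3: Pc = R·M3+t = (-0.19811, -0.17159, +0.77394); u = 721.6·(-0.19811)/0.77394 + 318.2 = 133.4834, v = 648.4·(-0.17159)/0.77394 + 250.4 = 106.6458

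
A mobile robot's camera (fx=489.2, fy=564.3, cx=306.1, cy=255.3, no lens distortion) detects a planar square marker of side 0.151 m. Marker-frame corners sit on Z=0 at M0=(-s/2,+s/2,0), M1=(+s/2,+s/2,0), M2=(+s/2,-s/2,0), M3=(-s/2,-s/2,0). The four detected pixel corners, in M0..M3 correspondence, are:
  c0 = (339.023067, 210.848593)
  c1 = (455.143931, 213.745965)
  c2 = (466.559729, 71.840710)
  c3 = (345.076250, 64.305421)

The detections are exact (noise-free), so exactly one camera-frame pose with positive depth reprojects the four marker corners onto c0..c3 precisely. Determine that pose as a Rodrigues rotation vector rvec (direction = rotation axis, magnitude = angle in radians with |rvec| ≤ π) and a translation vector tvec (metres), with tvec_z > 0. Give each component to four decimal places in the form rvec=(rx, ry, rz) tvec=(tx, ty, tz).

Intrinsics K: fx=489.2, fy=564.3, cx=306.1, cy=255.3
Marker side s = 0.151 m; corners in marker frame (Z=0):
  M0 = (-0.0755, +0.0755, 0)
  M1 = (+0.0755, +0.0755, 0)
  M2 = (+0.0755, -0.0755, 0)
  M3 = (-0.0755, -0.0755, 0)
Detected image corners:
  c0 = (339.023067, 210.848593) px
  c1 = (455.143931, 213.745965) px
  c2 = (466.559729, 71.840710) px
  c3 = (345.076250, 64.305421) px
Planar DLT: solve 8×8 A·h = b for H (H[2,2]=1):
  H  [+867.28791 +67.84342 +402.25150]
  H  [+62.44512 +998.87757 +141.93311]
  H  [+0.20162 +0.31376 +1.00000]
B = K⁻¹H; ‖b₁‖=1.659126, ‖b₂‖=1.659126; λ = 2/(‖b₁‖+‖b₂‖) = 0.602727, sign → tz>0 ⇒ λ=+0.602727
r₁ = λ·B[:,0] = (+0.99252,+0.01172,+0.12152); r₂ = λ·B[:,1] = (-0.03474,+0.98134,+0.18911)
r₃ = r₁×r₂ = (-0.11704,-0.19192,+0.97441); SVD([r₁ r₂ r₃]) → R = UVᵀ:
  R  [+0.99252 -0.03474 -0.11704]
  R  [+0.01172 +0.98134 -0.19192]
  R  [+0.12152 +0.18911 +0.97441]
t = (+0.11847, -0.12109, +0.60273) m
tr R = 2.948269; θ = arccos((tr R − 1)/2) = 0.227938 rad = 13.060°
axis k = ((R−Rᵀ)₃₂, (R−Rᵀ)₁₃, (R−Rᵀ)₂₁) / (2 sinθ) = (+0.843093, -0.527850, +0.102803)
rvec = θ·k = (+0.192173, -0.120317, +0.023433)

rvec=(0.1922, -0.1203, 0.0234) tvec=(0.1185, -0.1211, 0.6027)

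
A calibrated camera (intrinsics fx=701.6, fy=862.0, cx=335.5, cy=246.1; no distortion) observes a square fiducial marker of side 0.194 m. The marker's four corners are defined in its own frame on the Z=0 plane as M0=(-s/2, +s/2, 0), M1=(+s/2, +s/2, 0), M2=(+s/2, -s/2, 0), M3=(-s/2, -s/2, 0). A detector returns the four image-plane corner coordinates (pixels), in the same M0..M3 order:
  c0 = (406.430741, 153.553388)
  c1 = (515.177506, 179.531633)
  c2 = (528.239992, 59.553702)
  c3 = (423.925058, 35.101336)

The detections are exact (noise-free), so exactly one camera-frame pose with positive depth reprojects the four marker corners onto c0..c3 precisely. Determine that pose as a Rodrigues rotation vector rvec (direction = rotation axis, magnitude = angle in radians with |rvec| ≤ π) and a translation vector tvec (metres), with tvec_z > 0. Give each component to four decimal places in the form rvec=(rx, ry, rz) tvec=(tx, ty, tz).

rvec=(-0.2789, -0.0021, 0.1974) tvec=(0.2388, -0.2052, 1.2597)

Intrinsics K: fx=701.6, fy=862.0, cx=335.5, cy=246.1
Marker side s = 0.194 m; corners in marker frame (Z=0):
  M0 = (-0.0970, +0.0970, 0)
  M1 = (+0.0970, +0.0970, 0)
  M2 = (+0.0970, -0.0970, 0)
  M3 = (-0.0970, -0.0970, 0)
Detected image corners:
  c0 = (406.430741, 153.553388) px
  c1 = (515.177506, 179.531633) px
  c2 = (528.239992, 59.553702) px
  c3 = (423.925058, 35.101336) px
Planar DLT: solve 8×8 A·h = b for H (H[2,2]=1):
  H  [+539.51252 -180.57438 +468.50095]
  H  [+127.75285 +591.26455 +105.65407]
  H  [-0.02001 -0.21731 +1.00000]
B = K⁻¹H; ‖b₁‖=0.793866, ‖b₂‖=0.793866; λ = 2/(‖b₁‖+‖b₂‖) = 1.259659, sign → tz>0 ⇒ λ=+1.259659
r₁ = λ·B[:,0] = (+0.98070,+0.19389,-0.02521); r₂ = λ·B[:,1] = (-0.19331,+0.94218,-0.27374)
r₃ = r₁×r₂ = (-0.02932,+0.27333,+0.96147); SVD([r₁ r₂ r₃]) → R = UVᵀ:
  R  [+0.98070 -0.19331 -0.02932]
  R  [+0.19389 +0.94218 +0.27333]
  R  [-0.02521 -0.27374 +0.96147]
t = (+0.23879, -0.20524, +1.25966) m
tr R = 2.884353; θ = arccos((tr R − 1)/2) = 0.341729 rad = 19.580°
axis k = ((R−Rᵀ)₃₂, (R−Rᵀ)₁₃, (R−Rᵀ)₂₁) / (2 sinθ) = (-0.816229, -0.006136, +0.577696)
rvec = θ·k = (-0.278929, -0.002097, +0.197415)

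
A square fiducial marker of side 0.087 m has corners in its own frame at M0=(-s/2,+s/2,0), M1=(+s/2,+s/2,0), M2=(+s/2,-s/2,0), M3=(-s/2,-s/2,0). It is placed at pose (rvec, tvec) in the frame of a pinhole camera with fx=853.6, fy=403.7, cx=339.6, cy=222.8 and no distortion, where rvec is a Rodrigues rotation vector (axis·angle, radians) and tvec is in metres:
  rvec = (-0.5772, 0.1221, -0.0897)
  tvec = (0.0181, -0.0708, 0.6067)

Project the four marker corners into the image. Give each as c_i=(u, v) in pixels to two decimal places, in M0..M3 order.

c0=(306.53, 202.61) c1=(432.94, 195.14) c2=(419.87, 150.48) c3=(303.14, 157.94)

Intrinsics K: fx=853.6, fy=403.7, cx=339.6, cy=222.8
Marker side s = 0.087 m; corners in marker frame (Z=0):
  M0 = (-0.0435, +0.0435, 0)
  M1 = (+0.0435, +0.0435, 0)
  M2 = (+0.0435, -0.0435, 0)
  M3 = (-0.0435, -0.0435, 0)
rvec = (-0.5772, 0.1221, -0.0897), |rvec| = θ = 0.59675 rad = 34.191°
Rodrigues: sinθ=0.56196, 1−cosθ=0.17284; R = I + sinθ·[k]× + (1−cosθ)·[k]×²:
    [+0.98886 +0.05027 +0.14011]
    [-0.11867 +0.83440 +0.53823]
    [-0.08985 -0.54886 +0.83107]
t = (0.0181, -0.0708, 0.6067) m
M0: Pc = R·M0+t = (-0.02273, -0.02934, +0.58673); u = 853.6·(-0.02273)/0.58673 + 339.6 = 306.5333, v = 403.7·(-0.02934)/0.58673 + 222.8 = 202.6118
M1: Pc = R·M1+t = (+0.06330, -0.03967, +0.57892); u = 853.6·(+0.06330)/0.57892 + 339.6 = 432.9374, v = 403.7·(-0.03967)/0.57892 + 222.8 = 195.1394
M2: Pc = R·M2+t = (+0.05893, -0.11226, +0.62667); u = 853.6·(+0.05893)/0.62667 + 339.6 = 419.8686, v = 403.7·(-0.11226)/0.62667 + 222.8 = 150.4827
M3: Pc = R·M3+t = (-0.02710, -0.10193, +0.63448); u = 853.6·(-0.02710)/0.63448 + 339.6 = 303.1386, v = 403.7·(-0.10193)/0.63448 + 222.8 = 157.9429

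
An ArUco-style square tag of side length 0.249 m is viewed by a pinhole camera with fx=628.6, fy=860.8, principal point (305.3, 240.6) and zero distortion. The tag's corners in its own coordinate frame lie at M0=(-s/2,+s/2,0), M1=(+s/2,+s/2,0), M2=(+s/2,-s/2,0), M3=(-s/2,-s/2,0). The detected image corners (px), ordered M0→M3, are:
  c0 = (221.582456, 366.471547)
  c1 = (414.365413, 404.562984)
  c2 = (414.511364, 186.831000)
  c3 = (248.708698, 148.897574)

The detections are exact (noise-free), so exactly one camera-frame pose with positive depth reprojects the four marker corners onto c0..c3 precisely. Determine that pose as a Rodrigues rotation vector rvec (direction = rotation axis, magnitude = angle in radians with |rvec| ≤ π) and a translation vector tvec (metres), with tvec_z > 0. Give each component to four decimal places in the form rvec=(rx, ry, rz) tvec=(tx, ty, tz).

Intrinsics K: fx=628.6, fy=860.8, cx=305.3, cy=240.6
Marker side s = 0.249 m; corners in marker frame (Z=0):
  M0 = (-0.1245, +0.1245, 0)
  M1 = (+0.1245, +0.1245, 0)
  M2 = (+0.1245, -0.1245, 0)
  M3 = (-0.1245, -0.1245, 0)
Detected image corners:
  c0 = (221.582456, 366.471547) px
  c1 = (414.365413, 404.562984) px
  c2 = (414.511364, 186.831000) px
  c3 = (248.708698, 148.897574) px
Planar DLT: solve 8×8 A·h = b for H (H[2,2]=1):
  H  [+748.92393 -247.86446 +326.42889]
  H  [+180.66169 +709.02730 +268.84662]
  H  [+0.10129 -0.59664 +1.00000]
B = K⁻¹H; ‖b₁‖=1.160990, ‖b₂‖=1.160990; λ = 2/(‖b₁‖+‖b₂‖) = 0.861334, sign → tz>0 ⇒ λ=+0.861334
r₁ = λ·B[:,0] = (+0.98384,+0.15639,+0.08724); r₂ = λ·B[:,1] = (-0.09004,+0.85311,-0.51391)
r₃ = r₁×r₂ = (-0.15480,+0.49774,+0.85340); SVD([r₁ r₂ r₃]) → R = UVᵀ:
  R  [+0.98384 -0.09004 -0.15480]
  R  [+0.15639 +0.85311 +0.49774]
  R  [+0.08724 -0.51391 +0.85340]
t = (+0.02895, +0.02826, +0.86133) m
tr R = 2.690341; θ = arccos((tr R − 1)/2) = 0.563912 rad = 32.310°
axis k = ((R−Rᵀ)₃₂, (R−Rᵀ)₁₃, (R−Rᵀ)₂₁) / (2 sinθ) = (-0.946359, -0.226415, +0.230523)
rvec = θ·k = (-0.533663, -0.127678, +0.129995)

rvec=(-0.5337, -0.1277, 0.1300) tvec=(0.0290, 0.0283, 0.8613)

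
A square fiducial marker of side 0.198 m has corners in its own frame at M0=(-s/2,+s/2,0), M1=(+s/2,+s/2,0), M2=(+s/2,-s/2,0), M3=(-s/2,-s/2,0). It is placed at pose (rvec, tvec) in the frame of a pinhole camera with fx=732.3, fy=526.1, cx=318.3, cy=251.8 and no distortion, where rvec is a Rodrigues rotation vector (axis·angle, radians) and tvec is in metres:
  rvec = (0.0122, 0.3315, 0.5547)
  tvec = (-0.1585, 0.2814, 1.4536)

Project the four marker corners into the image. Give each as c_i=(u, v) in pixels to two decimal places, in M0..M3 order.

Intrinsics K: fx=732.3, fy=526.1, cx=318.3, cy=251.8
Marker side s = 0.198 m; corners in marker frame (Z=0):
  M0 = (-0.0990, +0.0990, 0)
  M1 = (+0.0990, +0.0990, 0)
  M2 = (+0.0990, -0.0990, 0)
  M3 = (-0.0990, -0.0990, 0)
rvec = (0.0122, 0.3315, 0.5547), |rvec| = θ = 0.64632 rad = 37.032°
Rodrigues: sinθ=0.60225, 1−cosθ=0.20170; R = I + sinθ·[k]× + (1−cosθ)·[k]×²:
    [+0.79838 -0.51493 +0.31217]
    [+0.51883 +0.85136 +0.07742]
    [-0.30563 +0.10015 +0.94687]
t = (-0.1585, 0.2814, 1.4536) m
M0: Pc = R·M0+t = (-0.28852, +0.31432, +1.49377); u = 732.3·(-0.28852)/1.49377 + 318.3 = 176.8588, v = 526.1·(+0.31432)/1.49377 + 251.8 = 362.5023
M1: Pc = R·M1+t = (-0.13044, +0.41705, +1.43326); u = 732.3·(-0.13044)/1.43326 + 318.3 = 251.6545, v = 526.1·(+0.41705)/1.43326 + 251.8 = 404.8846
M2: Pc = R·M2+t = (-0.02848, +0.24848, +1.41343); u = 732.3·(-0.02848)/1.41343 + 318.3 = 303.5428, v = 526.1·(+0.24848)/1.41343 + 251.8 = 344.2879
M3: Pc = R·M3+t = (-0.18656, +0.14575, +1.47394); u = 732.3·(-0.18656)/1.47394 + 318.3 = 225.6105, v = 526.1·(+0.14575)/1.47394 + 251.8 = 303.8234

c0=(176.86, 362.50) c1=(251.65, 404.88) c2=(303.54, 344.29) c3=(225.61, 303.82)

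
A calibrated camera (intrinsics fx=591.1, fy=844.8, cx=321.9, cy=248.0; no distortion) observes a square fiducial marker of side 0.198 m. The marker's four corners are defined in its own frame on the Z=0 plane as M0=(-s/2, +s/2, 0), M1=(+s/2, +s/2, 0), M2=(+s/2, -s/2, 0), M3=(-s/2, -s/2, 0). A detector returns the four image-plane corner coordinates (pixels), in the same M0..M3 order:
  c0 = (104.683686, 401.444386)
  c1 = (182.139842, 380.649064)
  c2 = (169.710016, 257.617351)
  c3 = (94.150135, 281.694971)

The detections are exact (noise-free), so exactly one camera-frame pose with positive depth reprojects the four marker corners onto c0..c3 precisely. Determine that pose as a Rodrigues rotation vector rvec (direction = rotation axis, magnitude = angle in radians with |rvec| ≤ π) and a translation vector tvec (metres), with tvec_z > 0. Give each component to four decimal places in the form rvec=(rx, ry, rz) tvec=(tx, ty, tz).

rvec=(-0.1190, 0.2269, -0.1933) tvec=(-0.4259, 0.1320, 1.3617)

Intrinsics K: fx=591.1, fy=844.8, cx=321.9, cy=248.0
Marker side s = 0.198 m; corners in marker frame (Z=0):
  M0 = (-0.0990, +0.0990, 0)
  M1 = (+0.0990, +0.0990, 0)
  M2 = (+0.0990, -0.0990, 0)
  M3 = (-0.0990, -0.0990, 0)
Detected image corners:
  c0 = (104.683686, 401.444386) px
  c1 = (182.139842, 380.649064) px
  c2 = (169.710016, 257.617351) px
  c3 = (94.150135, 281.694971) px
Planar DLT: solve 8×8 A·h = b for H (H[2,2]=1):
  H  [+364.96346 +43.89164 +137.02455]
  H  [-164.73170 +579.30688 +329.91196]
  H  [-0.15539 -0.10186 +1.00000]
B = K⁻¹H; ‖b₁‖=0.734395, ‖b₂‖=0.734395; λ = 2/(‖b₁‖+‖b₂‖) = 1.361665, sign → tz>0 ⇒ λ=+1.361665
r₁ = λ·B[:,0] = (+0.95596,-0.20340,-0.21159); r₂ = λ·B[:,1] = (+0.17664,+0.97445,-0.13870)
r₃ = r₁×r₂ = (+0.23439,+0.09521,+0.96747); SVD([r₁ r₂ r₃]) → R = UVᵀ:
  R  [+0.95596 +0.17664 +0.23439]
  R  [-0.20340 +0.97445 +0.09521]
  R  [-0.21159 -0.13870 +0.96747]
t = (-0.42588, +0.13203, +1.36166) m
tr R = 2.897881; θ = arccos((tr R − 1)/2) = 0.320936 rad = 18.388°
axis k = ((R−Rᵀ)₃₂, (R−Rᵀ)₁₃, (R−Rᵀ)₂₁) / (2 sinθ) = (-0.370754, +0.706883, -0.602377)
rvec = θ·k = (-0.118988, +0.226864, -0.193324)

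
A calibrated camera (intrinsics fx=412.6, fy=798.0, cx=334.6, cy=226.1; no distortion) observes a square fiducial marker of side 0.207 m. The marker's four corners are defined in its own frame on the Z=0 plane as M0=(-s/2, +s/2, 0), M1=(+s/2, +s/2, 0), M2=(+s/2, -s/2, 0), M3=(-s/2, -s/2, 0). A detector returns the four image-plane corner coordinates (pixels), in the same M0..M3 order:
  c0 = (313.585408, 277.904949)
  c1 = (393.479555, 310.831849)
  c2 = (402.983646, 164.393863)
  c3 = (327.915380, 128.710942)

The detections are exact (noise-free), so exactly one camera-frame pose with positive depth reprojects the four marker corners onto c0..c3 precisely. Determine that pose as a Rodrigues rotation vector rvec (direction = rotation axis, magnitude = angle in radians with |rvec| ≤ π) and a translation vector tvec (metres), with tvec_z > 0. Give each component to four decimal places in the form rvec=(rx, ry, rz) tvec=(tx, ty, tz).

Intrinsics K: fx=412.6, fy=798.0, cx=334.6, cy=226.1
Marker side s = 0.207 m; corners in marker frame (Z=0):
  M0 = (-0.1035, +0.1035, 0)
  M1 = (+0.1035, +0.1035, 0)
  M2 = (+0.1035, -0.1035, 0)
  M3 = (-0.1035, -0.1035, 0)
Detected image corners:
  c0 = (313.585408, 277.904949) px
  c1 = (393.479555, 310.831849) px
  c2 = (402.983646, 164.393863) px
  c3 = (327.915380, 128.710942) px
Planar DLT: solve 8×8 A·h = b for H (H[2,2]=1):
  H  [+429.47338 -157.01514 +360.28097]
  H  [+199.95240 +652.88102 +218.61447]
  H  [+0.15439 -0.27715 +1.00000]
B = K⁻¹H; ‖b₁‖=0.951368, ‖b₂‖=0.951368; λ = 2/(‖b₁‖+‖b₂‖) = 1.051118, sign → tz>0 ⇒ λ=+1.051118
r₁ = λ·B[:,0] = (+0.96250,+0.21739,+0.16228); r₂ = λ·B[:,1] = (-0.16376,+0.94251,-0.29131)
r₃ = r₁×r₂ = (-0.21628,+0.25381,+0.94276); SVD([r₁ r₂ r₃]) → R = UVᵀ:
  R  [+0.96250 -0.16376 -0.21628]
  R  [+0.21739 +0.94251 +0.25381]
  R  [+0.16228 -0.29131 +0.94276]
t = (+0.06542, -0.00986, +1.05112) m
tr R = 2.847768; θ = arccos((tr R − 1)/2) = 0.392688 rad = 22.499°
axis k = ((R−Rᵀ)₃₂, (R−Rᵀ)₁₃, (R−Rᵀ)₂₁) / (2 sinθ) = (-0.712258, -0.494636, +0.498020)
rvec = θ·k = (-0.279695, -0.194237, +0.195566)

rvec=(-0.2797, -0.1942, 0.1956) tvec=(0.0654, -0.0099, 1.0511)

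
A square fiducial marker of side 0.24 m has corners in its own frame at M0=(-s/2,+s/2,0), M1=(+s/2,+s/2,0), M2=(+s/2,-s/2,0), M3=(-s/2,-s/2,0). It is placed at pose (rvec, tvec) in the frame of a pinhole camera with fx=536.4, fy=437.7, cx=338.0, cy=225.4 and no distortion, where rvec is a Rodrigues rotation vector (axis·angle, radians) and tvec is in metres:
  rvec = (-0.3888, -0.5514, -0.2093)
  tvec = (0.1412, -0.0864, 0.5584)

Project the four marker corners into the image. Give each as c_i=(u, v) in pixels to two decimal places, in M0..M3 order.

Intrinsics K: fx=536.4, fy=437.7, cx=338.0, cy=225.4
Marker side s = 0.24 m; corners in marker frame (Z=0):
  M0 = (-0.1200, +0.1200, 0)
  M1 = (+0.1200, +0.1200, 0)
  M2 = (+0.1200, -0.1200, 0)
  M3 = (-0.1200, -0.1200, 0)
rvec = (-0.3888, -0.5514, -0.2093), |rvec| = θ = 0.70641 rad = 40.474°
Rodrigues: sinθ=0.64911, 1−cosθ=0.23930; R = I + sinθ·[k]× + (1−cosθ)·[k]×²:
    [+0.83319 +0.29513 -0.46765]
    [-0.08951 +0.90650 +0.41261]
    [+0.54570 -0.30192 +0.78171]
t = (0.1412, -0.0864, 0.5584) m
M0: Pc = R·M0+t = (+0.07663, +0.03312, +0.45669); u = 536.4·(+0.07663)/0.45669 + 338.0 = 428.0090, v = 437.7·(+0.03312)/0.45669 + 225.4 = 257.1448
M1: Pc = R·M1+t = (+0.27660, +0.01164, +0.58765); u = 536.4·(+0.27660)/0.58765 + 338.0 = 590.4742, v = 437.7·(+0.01164)/0.58765 + 225.4 = 234.0686
M2: Pc = R·M2+t = (+0.20577, -0.20592, +0.66011); u = 536.4·(+0.20577)/0.66011 + 338.0 = 505.2038, v = 437.7·(-0.20592)/0.66011 + 225.4 = 88.8599
M3: Pc = R·M3+t = (+0.00580, -0.18444, +0.52915); u = 536.4·(+0.00580)/0.52915 + 338.0 = 343.8812, v = 437.7·(-0.18444)/0.52915 + 225.4 = 72.8360

c0=(428.01, 257.14) c1=(590.47, 234.07) c2=(505.20, 88.86) c3=(343.88, 72.84)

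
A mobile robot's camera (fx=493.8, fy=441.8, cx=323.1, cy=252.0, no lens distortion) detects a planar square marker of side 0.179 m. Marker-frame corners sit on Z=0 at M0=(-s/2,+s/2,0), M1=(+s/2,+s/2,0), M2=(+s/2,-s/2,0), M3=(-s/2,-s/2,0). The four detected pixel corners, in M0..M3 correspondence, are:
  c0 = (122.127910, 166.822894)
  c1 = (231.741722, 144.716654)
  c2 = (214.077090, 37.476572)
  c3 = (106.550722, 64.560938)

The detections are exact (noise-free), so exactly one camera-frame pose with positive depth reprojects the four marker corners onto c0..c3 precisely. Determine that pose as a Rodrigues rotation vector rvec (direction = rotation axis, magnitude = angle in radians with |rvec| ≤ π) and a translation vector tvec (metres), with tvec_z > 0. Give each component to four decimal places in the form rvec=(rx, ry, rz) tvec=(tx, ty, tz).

Intrinsics K: fx=493.8, fy=441.8, cx=323.1, cy=252.0
Marker side s = 0.179 m; corners in marker frame (Z=0):
  M0 = (-0.0895, +0.0895, 0)
  M1 = (+0.0895, +0.0895, 0)
  M2 = (+0.0895, -0.0895, 0)
  M3 = (-0.0895, -0.0895, 0)
Detected image corners:
  c0 = (122.127910, 166.822894) px
  c1 = (231.741722, 144.716654) px
  c2 = (214.077090, 37.476572) px
  c3 = (106.550722, 64.560938) px
Planar DLT: solve 8×8 A·h = b for H (H[2,2]=1):
  H  [+559.18266 +81.83983 +167.21299]
  H  [-166.49934 +578.18814 +103.40101]
  H  [-0.28063 -0.06445 +1.00000]
B = K⁻¹H; ‖b₁‖=1.362965, ‖b₂‖=1.362965; λ = 2/(‖b₁‖+‖b₂‖) = 0.733694, sign → tz>0 ⇒ λ=+0.733694
r₁ = λ·B[:,0] = (+0.96556,-0.15906,-0.20589); r₂ = λ·B[:,1] = (+0.15254,+0.98717,-0.04729)
r₃ = r₁×r₂ = (+0.21077,+0.01425,+0.97743); SVD([r₁ r₂ r₃]) → R = UVᵀ:
  R  [+0.96556 +0.15254 +0.21077]
  R  [-0.15906 +0.98717 +0.01425]
  R  [-0.20589 -0.04729 +0.97743]
t = (-0.23162, -0.24678, +0.73369) m
tr R = 2.930157; θ = arccos((tr R − 1)/2) = 0.265054 rad = 15.186°
axis k = ((R−Rᵀ)₃₂, (R−Rᵀ)₁₃, (R−Rᵀ)₂₁) / (2 sinθ) = (-0.117458, +0.795284, -0.594749)
rvec = θ·k = (-0.031133, +0.210793, -0.157641)

rvec=(-0.0311, 0.2108, -0.1576) tvec=(-0.2316, -0.2468, 0.7337)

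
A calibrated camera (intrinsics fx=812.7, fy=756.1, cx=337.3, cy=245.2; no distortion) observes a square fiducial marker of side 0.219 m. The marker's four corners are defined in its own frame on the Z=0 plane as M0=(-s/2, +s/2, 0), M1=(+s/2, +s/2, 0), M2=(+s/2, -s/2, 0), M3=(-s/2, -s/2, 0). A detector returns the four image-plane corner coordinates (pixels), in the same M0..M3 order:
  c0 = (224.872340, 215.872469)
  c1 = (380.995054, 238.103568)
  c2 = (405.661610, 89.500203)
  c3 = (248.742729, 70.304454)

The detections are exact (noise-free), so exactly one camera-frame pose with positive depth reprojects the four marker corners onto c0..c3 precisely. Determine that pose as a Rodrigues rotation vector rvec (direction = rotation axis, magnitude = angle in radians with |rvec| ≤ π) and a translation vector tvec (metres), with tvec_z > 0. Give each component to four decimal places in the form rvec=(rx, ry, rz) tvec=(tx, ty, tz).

rvec=(0.0012, 0.1070, 0.1531) tvec=(-0.0316, -0.1352, 1.1140)

Intrinsics K: fx=812.7, fy=756.1, cx=337.3, cy=245.2
Marker side s = 0.219 m; corners in marker frame (Z=0):
  M0 = (-0.1095, +0.1095, 0)
  M1 = (+0.1095, +0.1095, 0)
  M2 = (+0.1095, -0.1095, 0)
  M3 = (-0.1095, -0.1095, 0)
Detected image corners:
  c0 = (224.872340, 215.872469) px
  c1 = (380.995054, 238.103568) px
  c2 = (405.661610, 89.500203) px
  c3 = (248.742729, 70.304454) px
Planar DLT: solve 8×8 A·h = b for H (H[2,2]=1):
  H  [+684.64183 -108.13926 +314.23904]
  H  [+79.94673 +672.84562 +153.40487]
  H  [-0.09542 +0.00843 +1.00000]
B = K⁻¹H; ‖b₁‖=0.897644, ‖b₂‖=0.897644; λ = 2/(‖b₁‖+‖b₂‖) = 1.114028, sign → tz>0 ⇒ λ=+1.114028
r₁ = λ·B[:,0] = (+0.98261,+0.15226,-0.10630); r₂ = λ·B[:,1] = (-0.15213,+0.98832,+0.00939)
r₃ = r₁×r₂ = (+0.10649,+0.00694,+0.99429); SVD([r₁ r₂ r₃]) → R = UVᵀ:
  R  [+0.98261 -0.15213 +0.10649]
  R  [+0.15226 +0.98832 +0.00694]
  R  [-0.10630 +0.00939 +0.99429]
t = (-0.03161, -0.13525, +1.11403) m
tr R = 2.965212; θ = arccos((tr R − 1)/2) = 0.186787 rad = 10.702°
axis k = ((R−Rᵀ)₃₂, (R−Rᵀ)₁₃, (R−Rᵀ)₂₁) / (2 sinθ) = (+0.006603, +0.572921, +0.819584)
rvec = θ·k = (+0.001233, +0.107014, +0.153088)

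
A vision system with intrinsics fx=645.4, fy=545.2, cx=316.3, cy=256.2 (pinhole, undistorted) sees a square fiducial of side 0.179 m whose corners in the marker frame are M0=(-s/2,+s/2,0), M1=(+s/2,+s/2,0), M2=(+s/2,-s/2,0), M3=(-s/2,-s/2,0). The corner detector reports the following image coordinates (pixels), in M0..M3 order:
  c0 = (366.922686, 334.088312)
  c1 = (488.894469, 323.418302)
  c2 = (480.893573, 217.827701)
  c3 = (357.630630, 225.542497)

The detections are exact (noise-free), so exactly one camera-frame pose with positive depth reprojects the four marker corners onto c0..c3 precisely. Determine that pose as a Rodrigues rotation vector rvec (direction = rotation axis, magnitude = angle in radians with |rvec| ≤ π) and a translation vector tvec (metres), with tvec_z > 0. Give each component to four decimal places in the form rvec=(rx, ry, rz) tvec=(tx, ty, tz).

rvec=(0.0377, -0.1457, -0.0781) tvec=(0.1520, 0.0319, 0.9069)

Intrinsics K: fx=645.4, fy=545.2, cx=316.3, cy=256.2
Marker side s = 0.179 m; corners in marker frame (Z=0):
  M0 = (-0.0895, +0.0895, 0)
  M1 = (+0.0895, +0.0895, 0)
  M2 = (+0.0895, -0.0895, 0)
  M3 = (-0.0895, -0.0895, 0)
Detected image corners:
  c0 = (366.922686, 334.088312) px
  c1 = (488.894469, 323.418302) px
  c2 = (480.893573, 217.827701) px
  c3 = (357.630630, 225.542497) px
Planar DLT: solve 8×8 A·h = b for H (H[2,2]=1):
  H  [+752.04676 +68.44338 +424.47233]
  H  [-7.82522 +611.14776 +275.38247]
  H  [+0.15829 +0.04766 +1.00000]
B = K⁻¹H; ‖b₁‖=1.102700, ‖b₂‖=1.102700; λ = 2/(‖b₁‖+‖b₂‖) = 0.906865, sign → tz>0 ⇒ λ=+0.906865
r₁ = λ·B[:,0] = (+0.98637,-0.08047,+0.14355); r₂ = λ·B[:,1] = (+0.07499,+0.99625,+0.04323)
r₃ = r₁×r₂ = (-0.14649,-0.03187,+0.98870); SVD([r₁ r₂ r₃]) → R = UVᵀ:
  R  [+0.98637 +0.07499 -0.14649]
  R  [-0.08047 +0.99625 -0.03187]
  R  [+0.14355 +0.04323 +0.98870]
t = (+0.15200, +0.03191, +0.90686) m
tr R = 2.971313; θ = arccos((tr R − 1)/2) = 0.169576 rad = 9.716°
axis k = ((R−Rᵀ)₃₂, (R−Rᵀ)₁₃, (R−Rᵀ)₂₁) / (2 sinθ) = (+0.222492, -0.859282, -0.460577)
rvec = θ·k = (+0.037729, -0.145714, -0.078103)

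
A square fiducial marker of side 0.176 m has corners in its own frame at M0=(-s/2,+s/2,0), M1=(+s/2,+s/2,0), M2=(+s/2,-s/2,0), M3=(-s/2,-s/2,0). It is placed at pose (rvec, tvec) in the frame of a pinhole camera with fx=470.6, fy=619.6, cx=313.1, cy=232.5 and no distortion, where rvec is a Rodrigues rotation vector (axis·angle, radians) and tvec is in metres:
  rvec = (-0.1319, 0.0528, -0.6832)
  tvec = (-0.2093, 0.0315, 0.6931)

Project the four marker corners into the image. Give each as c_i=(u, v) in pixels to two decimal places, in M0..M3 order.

c0=(159.49, 373.18) c1=(253.57, 272.02) c2=(182.10, 151.89) c3=(91.38, 249.71)

Intrinsics K: fx=470.6, fy=619.6, cx=313.1, cy=232.5
Marker side s = 0.176 m; corners in marker frame (Z=0):
  M0 = (-0.0880, +0.0880, 0)
  M1 = (+0.0880, +0.0880, 0)
  M2 = (+0.0880, -0.0880, 0)
  M3 = (-0.0880, -0.0880, 0)
rvec = (-0.1319, 0.0528, -0.6832), |rvec| = θ = 0.69782 rad = 39.982°
Rodrigues: sinθ=0.64255, 1−cosθ=0.23375; R = I + sinθ·[k]× + (1−cosθ)·[k]×²:
    [+0.77460 +0.62574 +0.09188]
    [-0.63243 +0.76759 +0.10414]
    [-0.00536 -0.13877 +0.99031]
t = (-0.2093, 0.0315, 0.6931) m
M0: Pc = R·M0+t = (-0.22240, +0.15470, +0.68136); u = 470.6·(-0.22240)/0.68136 + 313.1 = 159.4939, v = 619.6·(+0.15470)/0.68136 + 232.5 = 373.1789
M1: Pc = R·M1+t = (-0.08607, +0.04339, +0.68042); u = 470.6·(-0.08607)/0.68042 + 313.1 = 253.5711, v = 619.6·(+0.04339)/0.68042 + 232.5 = 272.0150
M2: Pc = R·M2+t = (-0.19620, -0.09170, +0.70484); u = 470.6·(-0.19620)/0.70484 + 313.1 = 182.1028, v = 619.6·(-0.09170)/0.70484 + 232.5 = 151.8885
M3: Pc = R·M3+t = (-0.33253, +0.01961, +0.70578); u = 470.6·(-0.33253)/0.70578 + 313.1 = 91.3766, v = 619.6·(+0.01961)/0.70578 + 232.5 = 249.7122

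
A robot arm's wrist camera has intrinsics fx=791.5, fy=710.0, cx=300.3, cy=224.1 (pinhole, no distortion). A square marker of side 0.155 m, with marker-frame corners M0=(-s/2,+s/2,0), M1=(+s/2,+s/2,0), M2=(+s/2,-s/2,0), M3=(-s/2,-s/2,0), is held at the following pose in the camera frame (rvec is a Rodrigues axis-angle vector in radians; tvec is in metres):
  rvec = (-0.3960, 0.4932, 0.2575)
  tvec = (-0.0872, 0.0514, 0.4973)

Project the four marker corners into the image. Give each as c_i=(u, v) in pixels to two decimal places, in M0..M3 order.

c0=(24.19, 375.60) c1=(214.77, 439.36) c2=(307.66, 214.34) c3=(120.19, 187.40)

Intrinsics K: fx=791.5, fy=710.0, cx=300.3, cy=224.1
Marker side s = 0.155 m; corners in marker frame (Z=0):
  M0 = (-0.0775, +0.0775, 0)
  M1 = (+0.0775, +0.0775, 0)
  M2 = (+0.0775, -0.0775, 0)
  M3 = (-0.0775, -0.0775, 0)
rvec = (-0.3960, 0.4932, 0.2575), |rvec| = θ = 0.68291 rad = 39.128°
Rodrigues: sinθ=0.63105, 1−cosθ=0.22426; R = I + sinθ·[k]× + (1−cosθ)·[k]×²:
    [+0.85115 -0.33186 +0.40671]
    [+0.14403 +0.89271 +0.42700]
    [-0.50478 -0.30486 +0.80762]
t = (-0.0872, 0.0514, 0.4973) m
M0: Pc = R·M0+t = (-0.17888, +0.10942, +0.51279); u = 791.5·(-0.17888)/0.51279 + 300.3 = 24.1928, v = 710.0·(+0.10942)/0.51279 + 224.1 = 375.6033
M1: Pc = R·M1+t = (-0.04696, +0.13175, +0.43455); u = 791.5·(-0.04696)/0.43455 + 300.3 = 214.7745, v = 710.0·(+0.13175)/0.43455 + 224.1 = 439.3569
M2: Pc = R·M2+t = (+0.00448, -0.00662, +0.48181); u = 791.5·(+0.00448)/0.48181 + 300.3 = 307.6650, v = 710.0·(-0.00662)/0.48181 + 224.1 = 214.3409
M3: Pc = R·M3+t = (-0.12744, -0.02895, +0.56005); u = 791.5·(-0.12744)/0.56005 + 300.3 = 120.1862, v = 710.0·(-0.02895)/0.56005 + 224.1 = 187.4022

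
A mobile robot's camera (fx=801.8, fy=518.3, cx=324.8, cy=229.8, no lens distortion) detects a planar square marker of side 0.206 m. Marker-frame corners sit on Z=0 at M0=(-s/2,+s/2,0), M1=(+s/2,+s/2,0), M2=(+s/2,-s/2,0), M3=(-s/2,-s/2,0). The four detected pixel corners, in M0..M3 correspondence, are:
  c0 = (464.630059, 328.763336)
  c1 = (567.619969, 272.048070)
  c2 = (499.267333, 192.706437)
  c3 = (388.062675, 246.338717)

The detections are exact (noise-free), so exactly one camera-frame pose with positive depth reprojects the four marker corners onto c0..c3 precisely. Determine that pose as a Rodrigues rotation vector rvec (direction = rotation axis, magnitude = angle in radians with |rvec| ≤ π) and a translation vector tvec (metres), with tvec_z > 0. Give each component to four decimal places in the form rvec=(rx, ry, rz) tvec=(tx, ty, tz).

Intrinsics K: fx=801.8, fy=518.3, cx=324.8, cy=229.8
Marker side s = 0.206 m; corners in marker frame (Z=0):
  M0 = (-0.1030, +0.1030, 0)
  M1 = (+0.1030, +0.1030, 0)
  M2 = (+0.1030, -0.1030, 0)
  M3 = (-0.1030, -0.1030, 0)
Detected image corners:
  c0 = (464.630059, 328.763336) px
  c1 = (567.619969, 272.048070) px
  c2 = (499.267333, 192.706437) px
  c3 = (388.062675, 246.338717) px
Planar DLT: solve 8×8 A·h = b for H (H[2,2]=1):
  H  [+663.69757 +432.28582 +482.18287]
  H  [-189.87384 +436.36758 +259.81503]
  H  [+0.30039 +0.16911 +1.00000]
B = K⁻¹H; ‖b₁‖=0.915587, ‖b₂‖=0.915587; λ = 2/(‖b₁‖+‖b₂‖) = 1.092195, sign → tz>0 ⇒ λ=+1.092195
r₁ = λ·B[:,0] = (+0.77117,-0.54558,+0.32808); r₂ = λ·B[:,1] = (+0.51403,+0.83765,+0.18470)
r₃ = r₁×r₂ = (-0.37559,+0.02621,+0.92642); SVD([r₁ r₂ r₃]) → R = UVᵀ:
  R  [+0.77117 +0.51403 -0.37559]
  R  [-0.54558 +0.83765 +0.02621]
  R  [+0.32808 +0.18470 +0.92642]
t = (+0.21438, +0.06325, +1.09220) m
tr R = 2.535239; θ = arccos((tr R − 1)/2) = 0.695678 rad = 39.859°
axis k = ((R−Rᵀ)₃₂, (R−Rᵀ)₁₃, (R−Rᵀ)₂₁) / (2 sinθ) = (+0.123648, -0.548966, -0.826648)
rvec = θ·k = (+0.086019, -0.381904, -0.575081)

rvec=(0.0860, -0.3819, -0.5751) tvec=(0.2144, 0.0632, 1.0922)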